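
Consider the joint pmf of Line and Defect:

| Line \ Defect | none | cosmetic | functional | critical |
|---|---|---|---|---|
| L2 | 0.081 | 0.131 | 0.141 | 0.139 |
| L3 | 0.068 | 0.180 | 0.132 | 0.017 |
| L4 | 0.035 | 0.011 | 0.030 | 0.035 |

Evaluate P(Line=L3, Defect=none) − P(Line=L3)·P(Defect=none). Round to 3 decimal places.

P(Line=L3) = 0.068 + 0.180 + 0.132 + 0.017 = 0.397.
P(Defect=none) = 0.081 + 0.068 + 0.035 = 0.184.
P(Line=L3, Defect=none) − P(Line=L3)P(Defect=none) = 0.068 − 0.397×0.184 = -0.005.

-0.005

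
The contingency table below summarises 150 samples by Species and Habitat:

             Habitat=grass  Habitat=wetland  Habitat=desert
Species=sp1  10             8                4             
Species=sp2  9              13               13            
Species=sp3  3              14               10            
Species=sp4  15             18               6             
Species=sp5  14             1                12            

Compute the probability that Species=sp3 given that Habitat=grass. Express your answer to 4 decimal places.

0.0588

Total with Habitat=grass: 10 + 9 + 3 + 15 + 14 = 51.
P(Species=sp3 | Habitat=grass) = 3/51 = 0.0588.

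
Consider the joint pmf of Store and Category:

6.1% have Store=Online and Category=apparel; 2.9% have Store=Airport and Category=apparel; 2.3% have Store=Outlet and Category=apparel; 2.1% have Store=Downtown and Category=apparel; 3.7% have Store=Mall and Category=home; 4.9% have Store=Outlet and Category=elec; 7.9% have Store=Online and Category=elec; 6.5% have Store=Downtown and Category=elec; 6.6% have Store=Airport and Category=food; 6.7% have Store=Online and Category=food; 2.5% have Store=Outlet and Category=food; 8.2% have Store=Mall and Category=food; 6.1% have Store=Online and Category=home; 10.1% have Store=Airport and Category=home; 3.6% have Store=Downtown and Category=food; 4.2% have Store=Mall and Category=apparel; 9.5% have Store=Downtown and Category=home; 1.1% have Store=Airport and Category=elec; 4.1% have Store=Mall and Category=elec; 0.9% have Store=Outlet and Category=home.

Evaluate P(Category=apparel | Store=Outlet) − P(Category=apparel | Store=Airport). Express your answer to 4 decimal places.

0.0769

P(Store=Outlet) = 0.025 + 0.023 + 0.049 + 0.009 = 0.106; P(Category=apparel | Store=Outlet) = 0.023/0.106 = 0.21698.
P(Store=Airport) = 0.066 + 0.029 + 0.011 + 0.101 = 0.207; P(Category=apparel | Store=Airport) = 0.029/0.207 = 0.14010.
Difference = 0.0769.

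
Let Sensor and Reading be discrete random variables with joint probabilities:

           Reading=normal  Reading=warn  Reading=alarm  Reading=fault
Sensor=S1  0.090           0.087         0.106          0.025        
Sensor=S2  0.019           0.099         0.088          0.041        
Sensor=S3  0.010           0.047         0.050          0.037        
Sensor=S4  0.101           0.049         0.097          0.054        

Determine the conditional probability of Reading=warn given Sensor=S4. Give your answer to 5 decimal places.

P(Sensor=S4) = 0.101 + 0.049 + 0.097 + 0.054 = 0.301.
P(Reading=warn | Sensor=S4) = 0.049/0.301 = 0.16279.

0.16279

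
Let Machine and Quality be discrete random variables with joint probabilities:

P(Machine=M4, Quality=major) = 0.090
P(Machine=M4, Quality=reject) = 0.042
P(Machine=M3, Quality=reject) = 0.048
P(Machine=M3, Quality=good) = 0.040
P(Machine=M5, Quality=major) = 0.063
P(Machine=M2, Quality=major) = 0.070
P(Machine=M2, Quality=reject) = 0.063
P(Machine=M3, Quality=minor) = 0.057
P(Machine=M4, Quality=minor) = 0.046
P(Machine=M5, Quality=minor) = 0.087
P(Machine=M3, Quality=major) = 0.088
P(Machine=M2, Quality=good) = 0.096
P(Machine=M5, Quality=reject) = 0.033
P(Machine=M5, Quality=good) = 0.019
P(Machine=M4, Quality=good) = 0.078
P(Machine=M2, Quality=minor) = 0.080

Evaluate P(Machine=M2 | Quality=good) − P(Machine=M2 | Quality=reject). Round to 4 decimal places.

P(Quality=good) = 0.096 + 0.040 + 0.078 + 0.019 = 0.233; P(Machine=M2 | Quality=good) = 0.096/0.233 = 0.41202.
P(Quality=reject) = 0.063 + 0.048 + 0.042 + 0.033 = 0.186; P(Machine=M2 | Quality=reject) = 0.063/0.186 = 0.33871.
Difference = 0.0733.

0.0733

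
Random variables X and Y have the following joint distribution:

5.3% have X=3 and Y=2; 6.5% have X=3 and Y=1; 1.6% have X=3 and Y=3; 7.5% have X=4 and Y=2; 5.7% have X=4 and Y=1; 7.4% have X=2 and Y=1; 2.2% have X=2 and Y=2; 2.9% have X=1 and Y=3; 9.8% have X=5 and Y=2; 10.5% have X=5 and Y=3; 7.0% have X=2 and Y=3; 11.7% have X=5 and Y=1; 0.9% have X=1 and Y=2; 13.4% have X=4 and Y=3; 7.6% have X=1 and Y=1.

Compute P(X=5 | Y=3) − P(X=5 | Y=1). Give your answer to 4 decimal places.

-0.0042

P(Y=3) = 0.029 + 0.070 + 0.016 + 0.134 + 0.105 = 0.354; P(X=5 | Y=3) = 0.105/0.354 = 0.29661.
P(Y=1) = 0.076 + 0.074 + 0.065 + 0.057 + 0.117 = 0.389; P(X=5 | Y=1) = 0.117/0.389 = 0.30077.
Difference = -0.0042.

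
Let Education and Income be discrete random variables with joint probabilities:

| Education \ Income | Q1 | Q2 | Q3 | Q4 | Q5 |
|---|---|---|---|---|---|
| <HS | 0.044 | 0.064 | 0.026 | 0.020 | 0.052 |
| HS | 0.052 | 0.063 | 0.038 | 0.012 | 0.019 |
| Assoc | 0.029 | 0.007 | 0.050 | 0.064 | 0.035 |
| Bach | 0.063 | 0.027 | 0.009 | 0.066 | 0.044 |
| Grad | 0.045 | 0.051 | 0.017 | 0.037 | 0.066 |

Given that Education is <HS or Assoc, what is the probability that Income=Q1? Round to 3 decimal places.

P(Education=<HS) = 0.044 + 0.064 + 0.026 + 0.020 + 0.052 = 0.206.
P(Education=Assoc) = 0.029 + 0.007 + 0.050 + 0.064 + 0.035 = 0.185.
P(Education ∈ {<HS, Assoc}) = 0.206 + 0.185 = 0.391; P(Income=Q1, Education ∈ {<HS, Assoc}) = 0.044 + 0.029 = 0.073.
P(Income=Q1 | Education ∈ {<HS, Assoc}) = 0.073/0.391 = 0.187.

0.187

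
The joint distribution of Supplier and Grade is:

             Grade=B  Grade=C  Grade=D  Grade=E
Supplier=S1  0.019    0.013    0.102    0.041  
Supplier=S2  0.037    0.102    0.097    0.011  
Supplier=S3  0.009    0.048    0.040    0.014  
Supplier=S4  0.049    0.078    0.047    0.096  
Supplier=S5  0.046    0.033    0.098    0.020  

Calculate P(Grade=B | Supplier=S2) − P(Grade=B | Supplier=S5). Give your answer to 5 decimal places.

-0.08370

P(Supplier=S2) = 0.037 + 0.102 + 0.097 + 0.011 = 0.247; P(Grade=B | Supplier=S2) = 0.037/0.247 = 0.149798.
P(Supplier=S5) = 0.046 + 0.033 + 0.098 + 0.020 = 0.197; P(Grade=B | Supplier=S5) = 0.046/0.197 = 0.233503.
Difference = -0.08370.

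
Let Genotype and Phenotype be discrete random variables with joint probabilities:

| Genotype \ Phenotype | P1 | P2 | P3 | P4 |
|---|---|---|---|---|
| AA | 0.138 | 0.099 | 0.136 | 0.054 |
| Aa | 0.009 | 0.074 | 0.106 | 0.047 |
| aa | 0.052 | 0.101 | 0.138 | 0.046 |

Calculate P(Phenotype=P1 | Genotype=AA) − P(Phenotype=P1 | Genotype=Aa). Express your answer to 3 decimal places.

0.285

P(Genotype=AA) = 0.138 + 0.099 + 0.136 + 0.054 = 0.427; P(Phenotype=P1 | Genotype=AA) = 0.138/0.427 = 0.3232.
P(Genotype=Aa) = 0.009 + 0.074 + 0.106 + 0.047 = 0.236; P(Phenotype=P1 | Genotype=Aa) = 0.009/0.236 = 0.0381.
Difference = 0.285.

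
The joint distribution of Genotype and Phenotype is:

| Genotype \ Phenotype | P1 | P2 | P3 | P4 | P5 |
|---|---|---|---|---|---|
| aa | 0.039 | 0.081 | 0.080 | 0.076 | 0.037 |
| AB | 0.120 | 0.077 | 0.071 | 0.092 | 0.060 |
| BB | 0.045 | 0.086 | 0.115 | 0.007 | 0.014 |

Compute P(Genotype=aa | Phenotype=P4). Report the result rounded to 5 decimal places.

0.43429

P(Phenotype=P4) = 0.076 + 0.092 + 0.007 = 0.175.
P(Genotype=aa | Phenotype=P4) = 0.076/0.175 = 0.43429.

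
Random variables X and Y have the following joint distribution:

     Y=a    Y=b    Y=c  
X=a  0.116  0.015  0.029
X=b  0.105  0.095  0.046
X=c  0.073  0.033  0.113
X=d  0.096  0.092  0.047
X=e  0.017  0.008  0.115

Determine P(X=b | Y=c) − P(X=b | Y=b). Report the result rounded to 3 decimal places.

P(Y=c) = 0.029 + 0.046 + 0.113 + 0.047 + 0.115 = 0.350; P(X=b | Y=c) = 0.046/0.350 = 0.1314.
P(Y=b) = 0.015 + 0.095 + 0.033 + 0.092 + 0.008 = 0.243; P(X=b | Y=b) = 0.095/0.243 = 0.3909.
Difference = -0.260.

-0.260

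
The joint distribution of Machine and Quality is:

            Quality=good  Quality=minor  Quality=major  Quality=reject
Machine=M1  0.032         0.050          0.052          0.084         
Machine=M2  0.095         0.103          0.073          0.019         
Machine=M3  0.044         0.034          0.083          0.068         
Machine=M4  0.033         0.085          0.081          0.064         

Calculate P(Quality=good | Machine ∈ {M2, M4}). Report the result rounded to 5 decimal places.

0.23146

P(Machine=M2) = 0.095 + 0.103 + 0.073 + 0.019 = 0.290.
P(Machine=M4) = 0.033 + 0.085 + 0.081 + 0.064 = 0.263.
P(Machine ∈ {M2, M4}) = 0.290 + 0.263 = 0.553; P(Quality=good, Machine ∈ {M2, M4}) = 0.095 + 0.033 = 0.128.
P(Quality=good | Machine ∈ {M2, M4}) = 0.128/0.553 = 0.23146.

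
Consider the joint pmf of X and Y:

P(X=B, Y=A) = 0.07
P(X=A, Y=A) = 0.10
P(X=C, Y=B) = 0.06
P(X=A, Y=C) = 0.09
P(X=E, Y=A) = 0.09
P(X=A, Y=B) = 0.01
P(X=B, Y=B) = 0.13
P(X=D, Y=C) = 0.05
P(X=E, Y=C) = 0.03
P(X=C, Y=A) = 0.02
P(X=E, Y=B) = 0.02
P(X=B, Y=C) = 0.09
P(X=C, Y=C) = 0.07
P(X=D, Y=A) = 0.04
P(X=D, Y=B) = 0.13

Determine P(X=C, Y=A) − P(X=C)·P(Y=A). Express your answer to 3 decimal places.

-0.028

P(X=C) = 0.02 + 0.06 + 0.07 = 0.15.
P(Y=A) = 0.10 + 0.07 + 0.02 + 0.04 + 0.09 = 0.32.
P(X=C, Y=A) − P(X=C)P(Y=A) = 0.02 − 0.15×0.32 = -0.028.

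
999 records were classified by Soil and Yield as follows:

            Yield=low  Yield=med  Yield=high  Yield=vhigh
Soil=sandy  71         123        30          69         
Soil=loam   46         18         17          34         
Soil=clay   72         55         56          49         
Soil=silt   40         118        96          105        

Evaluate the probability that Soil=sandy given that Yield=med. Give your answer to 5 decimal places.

Total with Yield=med: 123 + 18 + 55 + 118 = 314.
P(Soil=sandy | Yield=med) = 123/314 = 0.39172.

0.39172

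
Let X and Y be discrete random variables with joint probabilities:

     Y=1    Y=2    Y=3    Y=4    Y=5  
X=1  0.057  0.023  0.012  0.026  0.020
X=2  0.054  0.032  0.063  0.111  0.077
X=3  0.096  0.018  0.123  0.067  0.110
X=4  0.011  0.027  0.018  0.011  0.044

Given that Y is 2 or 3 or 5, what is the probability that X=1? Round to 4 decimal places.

0.0970

P(Y=2) = 0.023 + 0.032 + 0.018 + 0.027 = 0.100.
P(Y=3) = 0.012 + 0.063 + 0.123 + 0.018 = 0.216.
P(Y=5) = 0.020 + 0.077 + 0.110 + 0.044 = 0.251.
P(Y ∈ {2, 3, 5}) = 0.100 + 0.216 + 0.251 = 0.567; P(X=1, Y ∈ {2, 3, 5}) = 0.023 + 0.012 + 0.020 = 0.055.
P(X=1 | Y ∈ {2, 3, 5}) = 0.055/0.567 = 0.0970.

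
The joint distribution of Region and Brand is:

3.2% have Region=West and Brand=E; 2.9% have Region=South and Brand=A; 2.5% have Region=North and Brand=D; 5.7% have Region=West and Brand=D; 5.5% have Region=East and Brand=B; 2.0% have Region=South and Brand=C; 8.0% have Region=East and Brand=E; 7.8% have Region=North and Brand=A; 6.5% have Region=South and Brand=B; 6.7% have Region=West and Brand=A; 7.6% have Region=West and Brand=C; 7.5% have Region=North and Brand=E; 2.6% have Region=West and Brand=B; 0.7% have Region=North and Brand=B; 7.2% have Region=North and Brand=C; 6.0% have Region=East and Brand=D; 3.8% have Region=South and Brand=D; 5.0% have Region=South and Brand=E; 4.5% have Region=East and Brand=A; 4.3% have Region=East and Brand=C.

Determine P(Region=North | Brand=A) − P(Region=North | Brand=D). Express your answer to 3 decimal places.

P(Brand=A) = 0.078 + 0.029 + 0.045 + 0.067 = 0.219; P(Region=North | Brand=A) = 0.078/0.219 = 0.3562.
P(Brand=D) = 0.025 + 0.038 + 0.060 + 0.057 = 0.180; P(Region=North | Brand=D) = 0.025/0.180 = 0.1389.
Difference = 0.217.

0.217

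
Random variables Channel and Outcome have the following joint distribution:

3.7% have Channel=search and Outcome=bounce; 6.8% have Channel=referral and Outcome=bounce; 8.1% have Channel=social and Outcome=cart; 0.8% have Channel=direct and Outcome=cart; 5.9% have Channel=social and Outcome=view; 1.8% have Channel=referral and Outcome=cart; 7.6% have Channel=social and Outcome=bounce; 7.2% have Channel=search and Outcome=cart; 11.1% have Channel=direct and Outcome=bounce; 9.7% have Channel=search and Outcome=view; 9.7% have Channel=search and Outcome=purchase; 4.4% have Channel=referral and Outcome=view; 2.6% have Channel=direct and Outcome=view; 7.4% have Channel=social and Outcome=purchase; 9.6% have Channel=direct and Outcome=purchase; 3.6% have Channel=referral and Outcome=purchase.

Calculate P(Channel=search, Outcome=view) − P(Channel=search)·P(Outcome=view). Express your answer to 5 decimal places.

P(Channel=search) = 0.037 + 0.097 + 0.072 + 0.097 = 0.303.
P(Outcome=view) = 0.097 + 0.059 + 0.026 + 0.044 = 0.226.
P(Channel=search, Outcome=view) − P(Channel=search)P(Outcome=view) = 0.097 − 0.303×0.226 = 0.02852.

0.02852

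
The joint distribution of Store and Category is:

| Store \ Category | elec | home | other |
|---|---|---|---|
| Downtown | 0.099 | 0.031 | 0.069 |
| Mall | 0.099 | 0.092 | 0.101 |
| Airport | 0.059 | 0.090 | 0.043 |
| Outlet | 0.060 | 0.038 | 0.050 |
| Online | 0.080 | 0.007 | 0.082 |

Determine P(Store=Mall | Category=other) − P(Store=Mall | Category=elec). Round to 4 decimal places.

0.0434

P(Category=other) = 0.069 + 0.101 + 0.043 + 0.050 + 0.082 = 0.345; P(Store=Mall | Category=other) = 0.101/0.345 = 0.29275.
P(Category=elec) = 0.099 + 0.099 + 0.059 + 0.060 + 0.080 = 0.397; P(Store=Mall | Category=elec) = 0.099/0.397 = 0.24937.
Difference = 0.0434.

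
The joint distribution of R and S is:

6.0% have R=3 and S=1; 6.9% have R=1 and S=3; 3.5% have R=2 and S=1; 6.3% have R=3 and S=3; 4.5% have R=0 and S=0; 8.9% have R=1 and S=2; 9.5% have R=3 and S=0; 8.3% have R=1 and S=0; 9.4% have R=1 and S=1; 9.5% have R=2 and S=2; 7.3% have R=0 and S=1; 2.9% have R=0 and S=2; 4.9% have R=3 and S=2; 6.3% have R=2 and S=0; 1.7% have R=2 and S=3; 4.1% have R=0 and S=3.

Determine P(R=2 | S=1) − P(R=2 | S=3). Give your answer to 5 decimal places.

0.04411

P(S=1) = 0.073 + 0.094 + 0.035 + 0.060 = 0.262; P(R=2 | S=1) = 0.035/0.262 = 0.133588.
P(S=3) = 0.041 + 0.069 + 0.017 + 0.063 = 0.190; P(R=2 | S=3) = 0.017/0.190 = 0.089474.
Difference = 0.04411.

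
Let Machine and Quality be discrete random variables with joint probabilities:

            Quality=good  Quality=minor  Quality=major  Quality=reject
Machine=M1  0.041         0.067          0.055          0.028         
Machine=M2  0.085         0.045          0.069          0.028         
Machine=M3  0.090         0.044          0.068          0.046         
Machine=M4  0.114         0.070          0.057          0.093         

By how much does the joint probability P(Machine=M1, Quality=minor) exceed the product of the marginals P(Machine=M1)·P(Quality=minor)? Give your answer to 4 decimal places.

0.0238

P(Machine=M1) = 0.041 + 0.067 + 0.055 + 0.028 = 0.191.
P(Quality=minor) = 0.067 + 0.045 + 0.044 + 0.070 = 0.226.
P(Machine=M1, Quality=minor) − P(Machine=M1)P(Quality=minor) = 0.067 − 0.191×0.226 = 0.0238.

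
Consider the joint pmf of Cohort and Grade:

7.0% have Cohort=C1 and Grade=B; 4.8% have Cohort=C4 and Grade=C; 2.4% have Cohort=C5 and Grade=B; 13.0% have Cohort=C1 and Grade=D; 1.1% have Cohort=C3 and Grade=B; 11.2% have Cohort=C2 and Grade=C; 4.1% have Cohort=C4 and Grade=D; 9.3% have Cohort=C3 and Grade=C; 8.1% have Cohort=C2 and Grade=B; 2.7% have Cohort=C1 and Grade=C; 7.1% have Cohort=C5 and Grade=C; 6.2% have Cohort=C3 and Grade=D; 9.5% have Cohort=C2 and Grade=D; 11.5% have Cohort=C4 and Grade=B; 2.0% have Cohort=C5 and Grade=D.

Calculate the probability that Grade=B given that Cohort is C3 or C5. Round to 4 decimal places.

P(Cohort=C3) = 0.011 + 0.093 + 0.062 = 0.166.
P(Cohort=C5) = 0.024 + 0.071 + 0.020 = 0.115.
P(Cohort ∈ {C3, C5}) = 0.166 + 0.115 = 0.281; P(Grade=B, Cohort ∈ {C3, C5}) = 0.011 + 0.024 = 0.035.
P(Grade=B | Cohort ∈ {C3, C5}) = 0.035/0.281 = 0.1246.

0.1246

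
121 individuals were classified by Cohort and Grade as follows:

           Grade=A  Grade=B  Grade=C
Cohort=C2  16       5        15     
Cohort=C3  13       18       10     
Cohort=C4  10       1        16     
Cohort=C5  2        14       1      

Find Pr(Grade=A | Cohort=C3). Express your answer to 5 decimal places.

0.31707

Total with Cohort=C3: 13 + 18 + 10 = 41.
P(Grade=A | Cohort=C3) = 13/41 = 0.31707.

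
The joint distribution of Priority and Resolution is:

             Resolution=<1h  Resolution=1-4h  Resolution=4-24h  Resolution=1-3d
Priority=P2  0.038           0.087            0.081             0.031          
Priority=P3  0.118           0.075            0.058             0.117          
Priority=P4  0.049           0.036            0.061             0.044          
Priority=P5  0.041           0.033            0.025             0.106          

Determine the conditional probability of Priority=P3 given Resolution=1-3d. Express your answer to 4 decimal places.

0.3926

P(Resolution=1-3d) = 0.031 + 0.117 + 0.044 + 0.106 = 0.298.
P(Priority=P3 | Resolution=1-3d) = 0.117/0.298 = 0.3926.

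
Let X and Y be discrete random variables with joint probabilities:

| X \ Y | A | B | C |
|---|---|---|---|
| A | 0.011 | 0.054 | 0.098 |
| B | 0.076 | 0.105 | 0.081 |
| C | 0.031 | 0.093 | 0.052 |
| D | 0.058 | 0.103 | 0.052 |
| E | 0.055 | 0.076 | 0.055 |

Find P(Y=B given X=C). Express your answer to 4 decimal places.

P(X=C) = 0.031 + 0.093 + 0.052 = 0.176.
P(Y=B | X=C) = 0.093/0.176 = 0.5284.

0.5284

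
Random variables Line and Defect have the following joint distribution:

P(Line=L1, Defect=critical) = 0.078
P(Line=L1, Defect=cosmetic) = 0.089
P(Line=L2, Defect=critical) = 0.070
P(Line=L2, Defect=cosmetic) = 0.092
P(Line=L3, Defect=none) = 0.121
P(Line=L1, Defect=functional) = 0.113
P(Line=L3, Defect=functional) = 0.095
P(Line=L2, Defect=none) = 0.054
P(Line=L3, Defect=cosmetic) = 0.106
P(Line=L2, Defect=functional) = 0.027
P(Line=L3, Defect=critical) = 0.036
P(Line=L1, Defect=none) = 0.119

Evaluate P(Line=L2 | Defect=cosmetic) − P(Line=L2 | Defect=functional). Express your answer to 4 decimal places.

P(Defect=cosmetic) = 0.089 + 0.092 + 0.106 = 0.287; P(Line=L2 | Defect=cosmetic) = 0.092/0.287 = 0.32056.
P(Defect=functional) = 0.113 + 0.027 + 0.095 = 0.235; P(Line=L2 | Defect=functional) = 0.027/0.235 = 0.11489.
Difference = 0.2057.

0.2057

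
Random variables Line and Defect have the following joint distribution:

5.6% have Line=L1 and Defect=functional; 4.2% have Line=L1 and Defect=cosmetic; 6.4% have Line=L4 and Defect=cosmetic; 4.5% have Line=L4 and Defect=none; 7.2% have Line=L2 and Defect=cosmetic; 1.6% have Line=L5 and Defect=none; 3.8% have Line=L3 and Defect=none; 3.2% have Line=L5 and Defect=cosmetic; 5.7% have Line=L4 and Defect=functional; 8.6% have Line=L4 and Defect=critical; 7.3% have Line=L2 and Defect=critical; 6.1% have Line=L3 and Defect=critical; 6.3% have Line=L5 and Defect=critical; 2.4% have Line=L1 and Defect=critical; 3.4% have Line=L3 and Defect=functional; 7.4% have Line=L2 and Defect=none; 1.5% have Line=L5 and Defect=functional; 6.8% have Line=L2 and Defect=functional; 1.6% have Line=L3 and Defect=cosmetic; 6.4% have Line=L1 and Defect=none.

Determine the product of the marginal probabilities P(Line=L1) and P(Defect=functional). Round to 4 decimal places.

0.0428

P(Line=L1) = 0.064 + 0.042 + 0.056 + 0.024 = 0.186.
P(Defect=functional) = 0.056 + 0.068 + 0.034 + 0.057 + 0.015 = 0.230.
Product: 0.186 × 0.230 = 0.0428.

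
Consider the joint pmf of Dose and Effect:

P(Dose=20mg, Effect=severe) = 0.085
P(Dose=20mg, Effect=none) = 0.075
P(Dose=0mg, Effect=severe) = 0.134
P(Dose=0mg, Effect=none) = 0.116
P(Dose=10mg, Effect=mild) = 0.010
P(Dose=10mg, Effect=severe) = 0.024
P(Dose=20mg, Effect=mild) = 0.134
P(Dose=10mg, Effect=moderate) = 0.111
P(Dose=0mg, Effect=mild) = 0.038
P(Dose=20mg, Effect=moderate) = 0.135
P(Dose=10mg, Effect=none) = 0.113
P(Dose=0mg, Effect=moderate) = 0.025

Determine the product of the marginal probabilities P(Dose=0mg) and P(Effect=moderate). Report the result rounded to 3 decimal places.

P(Dose=0mg) = 0.116 + 0.038 + 0.025 + 0.134 = 0.313.
P(Effect=moderate) = 0.025 + 0.111 + 0.135 = 0.271.
Product: 0.313 × 0.271 = 0.085.

0.085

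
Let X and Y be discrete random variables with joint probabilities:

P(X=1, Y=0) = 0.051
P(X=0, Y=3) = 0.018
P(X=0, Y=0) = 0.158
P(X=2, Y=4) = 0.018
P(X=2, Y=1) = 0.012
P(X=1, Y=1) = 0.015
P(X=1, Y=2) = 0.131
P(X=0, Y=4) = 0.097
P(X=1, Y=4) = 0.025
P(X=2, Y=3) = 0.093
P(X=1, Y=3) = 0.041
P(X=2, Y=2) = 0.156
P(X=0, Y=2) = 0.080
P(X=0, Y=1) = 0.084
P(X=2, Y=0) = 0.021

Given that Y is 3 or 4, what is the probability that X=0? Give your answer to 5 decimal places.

P(Y=3) = 0.018 + 0.041 + 0.093 = 0.152.
P(Y=4) = 0.097 + 0.025 + 0.018 = 0.140.
P(Y ∈ {3, 4}) = 0.152 + 0.140 = 0.292; P(X=0, Y ∈ {3, 4}) = 0.018 + 0.097 = 0.115.
P(X=0 | Y ∈ {3, 4}) = 0.115/0.292 = 0.39384.

0.39384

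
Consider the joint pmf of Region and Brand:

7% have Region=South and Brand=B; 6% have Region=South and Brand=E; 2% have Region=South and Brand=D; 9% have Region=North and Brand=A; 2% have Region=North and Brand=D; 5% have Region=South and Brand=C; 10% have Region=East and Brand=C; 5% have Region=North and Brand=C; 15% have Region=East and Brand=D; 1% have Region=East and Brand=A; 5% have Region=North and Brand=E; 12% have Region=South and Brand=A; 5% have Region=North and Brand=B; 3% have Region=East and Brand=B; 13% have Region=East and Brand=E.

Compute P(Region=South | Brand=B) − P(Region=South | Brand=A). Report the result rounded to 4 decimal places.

-0.0788

P(Brand=B) = 0.05 + 0.07 + 0.03 = 0.15; P(Region=South | Brand=B) = 0.07/0.15 = 0.46667.
P(Brand=A) = 0.09 + 0.12 + 0.01 = 0.22; P(Region=South | Brand=A) = 0.12/0.22 = 0.54545.
Difference = -0.0788.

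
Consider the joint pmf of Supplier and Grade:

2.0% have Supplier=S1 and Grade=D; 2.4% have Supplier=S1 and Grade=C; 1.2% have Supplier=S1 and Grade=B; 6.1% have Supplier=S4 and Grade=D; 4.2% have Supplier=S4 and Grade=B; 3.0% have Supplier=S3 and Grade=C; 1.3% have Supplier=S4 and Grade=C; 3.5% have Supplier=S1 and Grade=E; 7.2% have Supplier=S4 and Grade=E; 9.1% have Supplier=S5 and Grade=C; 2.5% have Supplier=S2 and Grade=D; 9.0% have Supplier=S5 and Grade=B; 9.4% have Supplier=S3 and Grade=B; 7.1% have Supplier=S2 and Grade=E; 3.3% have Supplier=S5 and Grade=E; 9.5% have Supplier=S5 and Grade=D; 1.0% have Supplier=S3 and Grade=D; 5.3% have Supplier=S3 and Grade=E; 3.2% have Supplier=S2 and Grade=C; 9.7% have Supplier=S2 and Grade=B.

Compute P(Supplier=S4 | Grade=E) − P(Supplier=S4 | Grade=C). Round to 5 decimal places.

0.20431

P(Grade=E) = 0.035 + 0.071 + 0.053 + 0.072 + 0.033 = 0.264; P(Supplier=S4 | Grade=E) = 0.072/0.264 = 0.272727.
P(Grade=C) = 0.024 + 0.032 + 0.030 + 0.013 + 0.091 = 0.190; P(Supplier=S4 | Grade=C) = 0.013/0.190 = 0.068421.
Difference = 0.20431.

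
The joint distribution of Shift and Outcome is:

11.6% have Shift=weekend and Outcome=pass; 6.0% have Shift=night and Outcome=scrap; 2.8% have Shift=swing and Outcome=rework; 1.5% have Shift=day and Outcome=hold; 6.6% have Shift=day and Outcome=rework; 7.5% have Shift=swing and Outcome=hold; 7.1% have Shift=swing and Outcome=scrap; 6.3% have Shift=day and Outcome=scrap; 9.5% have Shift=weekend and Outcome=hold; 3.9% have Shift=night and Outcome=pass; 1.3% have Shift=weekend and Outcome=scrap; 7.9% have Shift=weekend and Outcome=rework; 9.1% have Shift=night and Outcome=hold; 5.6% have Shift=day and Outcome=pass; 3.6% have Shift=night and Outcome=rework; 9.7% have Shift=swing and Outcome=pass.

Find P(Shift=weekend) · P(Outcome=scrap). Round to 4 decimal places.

P(Shift=weekend) = 0.116 + 0.079 + 0.013 + 0.095 = 0.303.
P(Outcome=scrap) = 0.063 + 0.071 + 0.060 + 0.013 = 0.207.
Product: 0.303 × 0.207 = 0.0627.

0.0627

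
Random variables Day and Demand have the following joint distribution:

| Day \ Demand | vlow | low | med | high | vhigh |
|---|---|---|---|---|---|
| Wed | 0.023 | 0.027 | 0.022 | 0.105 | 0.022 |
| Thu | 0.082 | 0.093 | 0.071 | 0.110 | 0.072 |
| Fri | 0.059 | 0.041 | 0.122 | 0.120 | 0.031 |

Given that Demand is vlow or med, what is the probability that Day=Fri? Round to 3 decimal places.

P(Demand=vlow) = 0.023 + 0.082 + 0.059 = 0.164.
P(Demand=med) = 0.022 + 0.071 + 0.122 = 0.215.
P(Demand ∈ {vlow, med}) = 0.164 + 0.215 = 0.379; P(Day=Fri, Demand ∈ {vlow, med}) = 0.059 + 0.122 = 0.181.
P(Day=Fri | Demand ∈ {vlow, med}) = 0.181/0.379 = 0.478.

0.478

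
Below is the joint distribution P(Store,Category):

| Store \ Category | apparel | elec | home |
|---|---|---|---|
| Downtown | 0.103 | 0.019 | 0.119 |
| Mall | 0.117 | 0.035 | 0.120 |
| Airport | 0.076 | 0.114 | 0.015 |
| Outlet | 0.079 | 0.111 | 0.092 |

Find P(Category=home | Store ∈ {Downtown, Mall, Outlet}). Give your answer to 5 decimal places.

0.41635

P(Store=Downtown) = 0.103 + 0.019 + 0.119 = 0.241.
P(Store=Mall) = 0.117 + 0.035 + 0.120 = 0.272.
P(Store=Outlet) = 0.079 + 0.111 + 0.092 = 0.282.
P(Store ∈ {Downtown, Mall, Outlet}) = 0.241 + 0.272 + 0.282 = 0.795; P(Category=home, Store ∈ {Downtown, Mall, Outlet}) = 0.119 + 0.120 + 0.092 = 0.331.
P(Category=home | Store ∈ {Downtown, Mall, Outlet}) = 0.331/0.795 = 0.41635.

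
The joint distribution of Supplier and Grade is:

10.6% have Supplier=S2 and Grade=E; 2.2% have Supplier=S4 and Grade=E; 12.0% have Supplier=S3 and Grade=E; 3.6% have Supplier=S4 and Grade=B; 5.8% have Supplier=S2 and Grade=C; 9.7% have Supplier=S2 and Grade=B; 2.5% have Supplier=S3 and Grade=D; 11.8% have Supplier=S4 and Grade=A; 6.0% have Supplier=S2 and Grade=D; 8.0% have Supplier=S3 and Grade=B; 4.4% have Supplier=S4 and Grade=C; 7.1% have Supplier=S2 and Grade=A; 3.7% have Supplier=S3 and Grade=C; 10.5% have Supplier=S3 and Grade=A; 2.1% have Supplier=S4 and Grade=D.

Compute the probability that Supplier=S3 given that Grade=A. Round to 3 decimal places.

P(Grade=A) = 0.071 + 0.105 + 0.118 = 0.294.
P(Supplier=S3 | Grade=A) = 0.105/0.294 = 0.357.

0.357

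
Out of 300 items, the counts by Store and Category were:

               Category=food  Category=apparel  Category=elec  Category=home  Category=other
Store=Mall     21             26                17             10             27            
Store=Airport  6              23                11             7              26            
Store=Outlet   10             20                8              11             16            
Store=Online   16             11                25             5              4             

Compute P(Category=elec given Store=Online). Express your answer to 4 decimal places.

0.4098

Total with Store=Online: 16 + 11 + 25 + 5 + 4 = 61.
P(Category=elec | Store=Online) = 25/61 = 0.4098.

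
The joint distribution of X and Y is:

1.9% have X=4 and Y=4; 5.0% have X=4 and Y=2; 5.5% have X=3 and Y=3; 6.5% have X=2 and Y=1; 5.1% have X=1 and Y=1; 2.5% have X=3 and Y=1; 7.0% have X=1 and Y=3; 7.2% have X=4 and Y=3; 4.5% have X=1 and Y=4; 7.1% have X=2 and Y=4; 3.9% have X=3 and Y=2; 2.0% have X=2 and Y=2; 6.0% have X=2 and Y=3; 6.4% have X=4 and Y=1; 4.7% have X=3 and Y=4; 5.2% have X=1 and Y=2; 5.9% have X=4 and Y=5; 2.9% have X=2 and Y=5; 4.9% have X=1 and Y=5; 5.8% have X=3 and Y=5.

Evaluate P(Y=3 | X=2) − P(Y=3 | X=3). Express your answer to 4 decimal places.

-0.0006

P(X=2) = 0.065 + 0.020 + 0.060 + 0.071 + 0.029 = 0.245; P(Y=3 | X=2) = 0.060/0.245 = 0.24490.
P(X=3) = 0.025 + 0.039 + 0.055 + 0.047 + 0.058 = 0.224; P(Y=3 | X=3) = 0.055/0.224 = 0.24554.
Difference = -0.0006.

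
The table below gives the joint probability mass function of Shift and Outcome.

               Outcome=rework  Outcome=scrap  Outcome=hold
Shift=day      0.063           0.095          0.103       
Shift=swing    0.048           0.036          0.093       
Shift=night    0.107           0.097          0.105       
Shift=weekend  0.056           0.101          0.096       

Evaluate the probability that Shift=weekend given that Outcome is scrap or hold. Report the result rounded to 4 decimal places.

0.2713

P(Outcome=scrap) = 0.095 + 0.036 + 0.097 + 0.101 = 0.329.
P(Outcome=hold) = 0.103 + 0.093 + 0.105 + 0.096 = 0.397.
P(Outcome ∈ {scrap, hold}) = 0.329 + 0.397 = 0.726; P(Shift=weekend, Outcome ∈ {scrap, hold}) = 0.101 + 0.096 = 0.197.
P(Shift=weekend | Outcome ∈ {scrap, hold}) = 0.197/0.726 = 0.2713.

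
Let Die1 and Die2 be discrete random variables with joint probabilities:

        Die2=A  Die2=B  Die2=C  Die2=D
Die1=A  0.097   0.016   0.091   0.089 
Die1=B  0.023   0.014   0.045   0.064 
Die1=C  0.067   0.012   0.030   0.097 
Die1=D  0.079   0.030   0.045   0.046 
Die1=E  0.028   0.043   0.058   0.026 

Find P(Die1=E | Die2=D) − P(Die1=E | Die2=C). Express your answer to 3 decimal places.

-0.135

P(Die2=D) = 0.089 + 0.064 + 0.097 + 0.046 + 0.026 = 0.322; P(Die1=E | Die2=D) = 0.026/0.322 = 0.0807.
P(Die2=C) = 0.091 + 0.045 + 0.030 + 0.045 + 0.058 = 0.269; P(Die1=E | Die2=C) = 0.058/0.269 = 0.2156.
Difference = -0.135.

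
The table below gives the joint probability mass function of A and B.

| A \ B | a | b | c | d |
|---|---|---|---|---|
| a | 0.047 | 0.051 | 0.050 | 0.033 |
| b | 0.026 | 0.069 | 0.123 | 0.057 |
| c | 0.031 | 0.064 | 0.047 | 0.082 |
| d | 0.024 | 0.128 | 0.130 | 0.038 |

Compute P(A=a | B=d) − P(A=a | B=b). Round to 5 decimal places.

P(B=d) = 0.033 + 0.057 + 0.082 + 0.038 = 0.210; P(A=a | B=d) = 0.033/0.210 = 0.157143.
P(B=b) = 0.051 + 0.069 + 0.064 + 0.128 = 0.312; P(A=a | B=b) = 0.051/0.312 = 0.163462.
Difference = -0.00632.

-0.00632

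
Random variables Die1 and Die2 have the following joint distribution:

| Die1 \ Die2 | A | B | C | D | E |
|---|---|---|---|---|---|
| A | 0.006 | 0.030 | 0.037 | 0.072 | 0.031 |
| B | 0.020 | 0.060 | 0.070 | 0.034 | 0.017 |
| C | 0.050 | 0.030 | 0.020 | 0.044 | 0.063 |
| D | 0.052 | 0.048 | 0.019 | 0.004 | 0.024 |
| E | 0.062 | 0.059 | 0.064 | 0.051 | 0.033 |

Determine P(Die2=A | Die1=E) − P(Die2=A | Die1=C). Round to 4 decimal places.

-0.0111

P(Die1=E) = 0.062 + 0.059 + 0.064 + 0.051 + 0.033 = 0.269; P(Die2=A | Die1=E) = 0.062/0.269 = 0.23048.
P(Die1=C) = 0.050 + 0.030 + 0.020 + 0.044 + 0.063 = 0.207; P(Die2=A | Die1=C) = 0.050/0.207 = 0.24155.
Difference = -0.0111.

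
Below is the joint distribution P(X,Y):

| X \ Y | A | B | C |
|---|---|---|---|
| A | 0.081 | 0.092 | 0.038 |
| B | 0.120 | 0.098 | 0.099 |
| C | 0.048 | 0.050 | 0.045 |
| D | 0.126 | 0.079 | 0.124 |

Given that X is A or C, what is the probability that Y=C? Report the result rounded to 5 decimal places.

P(X=A) = 0.081 + 0.092 + 0.038 = 0.211.
P(X=C) = 0.048 + 0.050 + 0.045 = 0.143.
P(X ∈ {A, C}) = 0.211 + 0.143 = 0.354; P(Y=C, X ∈ {A, C}) = 0.038 + 0.045 = 0.083.
P(Y=C | X ∈ {A, C}) = 0.083/0.354 = 0.23446.

0.23446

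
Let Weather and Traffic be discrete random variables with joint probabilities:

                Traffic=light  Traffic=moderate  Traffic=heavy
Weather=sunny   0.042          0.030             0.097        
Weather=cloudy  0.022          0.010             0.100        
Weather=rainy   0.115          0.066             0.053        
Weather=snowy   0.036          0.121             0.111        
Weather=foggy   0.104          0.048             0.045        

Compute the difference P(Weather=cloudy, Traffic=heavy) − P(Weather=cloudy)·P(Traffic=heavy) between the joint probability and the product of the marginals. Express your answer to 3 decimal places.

P(Weather=cloudy) = 0.022 + 0.010 + 0.100 = 0.132.
P(Traffic=heavy) = 0.097 + 0.100 + 0.053 + 0.111 + 0.045 = 0.406.
P(Weather=cloudy, Traffic=heavy) − P(Weather=cloudy)P(Traffic=heavy) = 0.100 − 0.132×0.406 = 0.046.

0.046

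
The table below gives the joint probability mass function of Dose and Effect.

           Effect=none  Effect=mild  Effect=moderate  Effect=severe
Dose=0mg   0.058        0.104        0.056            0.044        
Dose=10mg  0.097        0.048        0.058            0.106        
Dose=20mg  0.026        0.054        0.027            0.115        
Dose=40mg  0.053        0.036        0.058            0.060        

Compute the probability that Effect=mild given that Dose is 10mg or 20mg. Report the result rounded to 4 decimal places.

0.1921

P(Dose=10mg) = 0.097 + 0.048 + 0.058 + 0.106 = 0.309.
P(Dose=20mg) = 0.026 + 0.054 + 0.027 + 0.115 = 0.222.
P(Dose ∈ {10mg, 20mg}) = 0.309 + 0.222 = 0.531; P(Effect=mild, Dose ∈ {10mg, 20mg}) = 0.048 + 0.054 = 0.102.
P(Effect=mild | Dose ∈ {10mg, 20mg}) = 0.102/0.531 = 0.1921.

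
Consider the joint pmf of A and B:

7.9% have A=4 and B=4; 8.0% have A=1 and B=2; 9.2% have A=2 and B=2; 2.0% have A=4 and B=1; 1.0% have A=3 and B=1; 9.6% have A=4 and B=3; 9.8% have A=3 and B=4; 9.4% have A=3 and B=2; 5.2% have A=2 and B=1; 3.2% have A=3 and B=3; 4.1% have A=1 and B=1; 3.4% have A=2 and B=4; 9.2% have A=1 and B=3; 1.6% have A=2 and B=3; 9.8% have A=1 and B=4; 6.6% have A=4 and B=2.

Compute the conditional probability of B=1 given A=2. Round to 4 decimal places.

0.2680

P(A=2) = 0.052 + 0.092 + 0.016 + 0.034 = 0.194.
P(B=1 | A=2) = 0.052/0.194 = 0.2680.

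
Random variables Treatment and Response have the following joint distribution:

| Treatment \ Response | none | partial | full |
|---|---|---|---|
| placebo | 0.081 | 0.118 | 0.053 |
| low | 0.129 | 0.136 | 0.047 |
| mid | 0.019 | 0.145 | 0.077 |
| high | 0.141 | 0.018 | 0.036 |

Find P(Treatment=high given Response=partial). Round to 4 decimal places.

0.0432

P(Response=partial) = 0.118 + 0.136 + 0.145 + 0.018 = 0.417.
P(Treatment=high | Response=partial) = 0.018/0.417 = 0.0432.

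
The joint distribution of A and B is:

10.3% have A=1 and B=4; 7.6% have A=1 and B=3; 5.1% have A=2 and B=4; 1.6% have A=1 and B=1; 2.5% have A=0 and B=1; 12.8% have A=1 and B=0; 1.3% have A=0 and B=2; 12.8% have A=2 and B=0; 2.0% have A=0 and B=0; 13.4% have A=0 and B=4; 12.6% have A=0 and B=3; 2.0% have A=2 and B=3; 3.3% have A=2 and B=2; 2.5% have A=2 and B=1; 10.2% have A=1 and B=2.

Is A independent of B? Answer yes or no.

no

P(A=0) = 0.318 and P(B=0) = 0.276, so their product is 0.08777, but P(A=0, B=0) = 0.020. Since these differ, A and B are not independent.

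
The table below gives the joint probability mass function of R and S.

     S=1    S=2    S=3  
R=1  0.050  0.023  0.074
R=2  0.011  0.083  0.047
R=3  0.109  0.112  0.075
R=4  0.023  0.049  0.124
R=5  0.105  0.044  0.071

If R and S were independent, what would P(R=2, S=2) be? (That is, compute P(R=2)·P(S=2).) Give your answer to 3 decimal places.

0.044

P(R=2) = 0.011 + 0.083 + 0.047 = 0.141.
P(S=2) = 0.023 + 0.083 + 0.112 + 0.049 + 0.044 = 0.311.
Product: 0.141 × 0.311 = 0.044.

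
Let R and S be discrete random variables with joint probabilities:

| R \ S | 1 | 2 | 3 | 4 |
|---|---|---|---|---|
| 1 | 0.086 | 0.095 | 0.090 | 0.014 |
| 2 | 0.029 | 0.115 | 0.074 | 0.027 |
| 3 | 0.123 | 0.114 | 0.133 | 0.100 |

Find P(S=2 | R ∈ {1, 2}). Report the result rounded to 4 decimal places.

0.3962

P(R=1) = 0.086 + 0.095 + 0.090 + 0.014 = 0.285.
P(R=2) = 0.029 + 0.115 + 0.074 + 0.027 = 0.245.
P(R ∈ {1, 2}) = 0.285 + 0.245 = 0.530; P(S=2, R ∈ {1, 2}) = 0.095 + 0.115 = 0.210.
P(S=2 | R ∈ {1, 2}) = 0.210/0.530 = 0.3962.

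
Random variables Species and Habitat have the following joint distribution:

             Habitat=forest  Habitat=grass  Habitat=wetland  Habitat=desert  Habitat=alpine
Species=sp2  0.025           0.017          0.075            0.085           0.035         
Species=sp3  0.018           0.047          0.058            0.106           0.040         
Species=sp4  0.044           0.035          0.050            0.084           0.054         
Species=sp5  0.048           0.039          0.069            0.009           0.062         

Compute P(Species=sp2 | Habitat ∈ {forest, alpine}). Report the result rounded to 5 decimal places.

0.18405

P(Habitat=forest) = 0.025 + 0.018 + 0.044 + 0.048 = 0.135.
P(Habitat=alpine) = 0.035 + 0.040 + 0.054 + 0.062 = 0.191.
P(Habitat ∈ {forest, alpine}) = 0.135 + 0.191 = 0.326; P(Species=sp2, Habitat ∈ {forest, alpine}) = 0.025 + 0.035 = 0.060.
P(Species=sp2 | Habitat ∈ {forest, alpine}) = 0.060/0.326 = 0.18405.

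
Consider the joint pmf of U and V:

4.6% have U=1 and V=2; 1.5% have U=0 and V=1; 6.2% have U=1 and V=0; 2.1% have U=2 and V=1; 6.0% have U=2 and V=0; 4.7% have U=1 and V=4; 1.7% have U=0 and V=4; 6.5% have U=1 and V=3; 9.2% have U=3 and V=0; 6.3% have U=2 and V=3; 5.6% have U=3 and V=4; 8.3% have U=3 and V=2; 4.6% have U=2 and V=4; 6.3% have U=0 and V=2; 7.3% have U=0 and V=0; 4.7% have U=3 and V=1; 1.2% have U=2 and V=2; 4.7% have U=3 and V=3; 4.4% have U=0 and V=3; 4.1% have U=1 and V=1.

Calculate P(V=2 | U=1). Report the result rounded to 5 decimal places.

0.17625

P(U=1) = 0.062 + 0.041 + 0.046 + 0.065 + 0.047 = 0.261.
P(V=2 | U=1) = 0.046/0.261 = 0.17625.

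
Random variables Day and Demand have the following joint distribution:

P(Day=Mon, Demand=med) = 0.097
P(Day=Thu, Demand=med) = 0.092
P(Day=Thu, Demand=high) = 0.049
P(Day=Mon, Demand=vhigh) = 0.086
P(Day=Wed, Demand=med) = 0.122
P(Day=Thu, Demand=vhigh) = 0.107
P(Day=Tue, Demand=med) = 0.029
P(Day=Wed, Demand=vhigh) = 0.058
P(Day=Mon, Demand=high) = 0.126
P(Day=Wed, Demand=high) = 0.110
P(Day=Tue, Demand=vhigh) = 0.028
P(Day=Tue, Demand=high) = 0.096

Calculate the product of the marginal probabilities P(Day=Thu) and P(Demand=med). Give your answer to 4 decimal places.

P(Day=Thu) = 0.092 + 0.049 + 0.107 = 0.248.
P(Demand=med) = 0.097 + 0.029 + 0.122 + 0.092 = 0.340.
Product: 0.248 × 0.340 = 0.0843.

0.0843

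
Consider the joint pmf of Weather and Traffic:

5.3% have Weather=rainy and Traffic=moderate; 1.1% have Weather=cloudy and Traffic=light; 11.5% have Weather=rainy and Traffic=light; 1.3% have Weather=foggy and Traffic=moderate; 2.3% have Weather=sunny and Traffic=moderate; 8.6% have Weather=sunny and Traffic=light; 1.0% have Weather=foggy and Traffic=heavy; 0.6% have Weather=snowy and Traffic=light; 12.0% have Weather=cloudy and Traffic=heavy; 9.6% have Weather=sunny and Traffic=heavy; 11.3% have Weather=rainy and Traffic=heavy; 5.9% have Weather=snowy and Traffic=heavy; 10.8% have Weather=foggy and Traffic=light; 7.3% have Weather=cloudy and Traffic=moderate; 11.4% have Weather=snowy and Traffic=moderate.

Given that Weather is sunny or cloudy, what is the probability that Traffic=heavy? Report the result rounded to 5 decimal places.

P(Weather=sunny) = 0.086 + 0.023 + 0.096 = 0.205.
P(Weather=cloudy) = 0.011 + 0.073 + 0.120 = 0.204.
P(Weather ∈ {sunny, cloudy}) = 0.205 + 0.204 = 0.409; P(Traffic=heavy, Weather ∈ {sunny, cloudy}) = 0.096 + 0.120 = 0.216.
P(Traffic=heavy | Weather ∈ {sunny, cloudy}) = 0.216/0.409 = 0.52812.

0.52812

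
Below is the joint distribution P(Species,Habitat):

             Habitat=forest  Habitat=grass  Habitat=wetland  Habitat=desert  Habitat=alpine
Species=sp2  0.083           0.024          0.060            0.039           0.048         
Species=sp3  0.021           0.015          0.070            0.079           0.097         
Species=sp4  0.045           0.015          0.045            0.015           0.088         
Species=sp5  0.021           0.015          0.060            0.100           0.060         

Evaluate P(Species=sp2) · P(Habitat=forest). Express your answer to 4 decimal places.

P(Species=sp2) = 0.083 + 0.024 + 0.060 + 0.039 + 0.048 = 0.254.
P(Habitat=forest) = 0.083 + 0.021 + 0.045 + 0.021 = 0.170.
Product: 0.254 × 0.170 = 0.0432.

0.0432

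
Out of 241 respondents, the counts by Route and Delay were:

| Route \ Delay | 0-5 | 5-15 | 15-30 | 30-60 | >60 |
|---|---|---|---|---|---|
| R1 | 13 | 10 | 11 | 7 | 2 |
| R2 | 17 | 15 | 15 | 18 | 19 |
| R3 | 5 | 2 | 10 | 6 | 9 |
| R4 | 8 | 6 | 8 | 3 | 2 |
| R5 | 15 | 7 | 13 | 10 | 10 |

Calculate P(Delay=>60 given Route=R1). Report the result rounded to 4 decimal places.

0.0465

Total with Route=R1: 13 + 10 + 11 + 7 + 2 = 43.
P(Delay=>60 | Route=R1) = 2/43 = 0.0465.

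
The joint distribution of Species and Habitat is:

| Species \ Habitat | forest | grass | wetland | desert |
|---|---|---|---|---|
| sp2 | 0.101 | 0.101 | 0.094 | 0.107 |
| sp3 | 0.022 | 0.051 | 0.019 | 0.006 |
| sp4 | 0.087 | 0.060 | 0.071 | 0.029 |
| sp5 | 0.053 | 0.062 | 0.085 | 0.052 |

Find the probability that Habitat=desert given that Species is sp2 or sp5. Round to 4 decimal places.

P(Species=sp2) = 0.101 + 0.101 + 0.094 + 0.107 = 0.403.
P(Species=sp5) = 0.053 + 0.062 + 0.085 + 0.052 = 0.252.
P(Species ∈ {sp2, sp5}) = 0.403 + 0.252 = 0.655; P(Habitat=desert, Species ∈ {sp2, sp5}) = 0.107 + 0.052 = 0.159.
P(Habitat=desert | Species ∈ {sp2, sp5}) = 0.159/0.655 = 0.2427.

0.2427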